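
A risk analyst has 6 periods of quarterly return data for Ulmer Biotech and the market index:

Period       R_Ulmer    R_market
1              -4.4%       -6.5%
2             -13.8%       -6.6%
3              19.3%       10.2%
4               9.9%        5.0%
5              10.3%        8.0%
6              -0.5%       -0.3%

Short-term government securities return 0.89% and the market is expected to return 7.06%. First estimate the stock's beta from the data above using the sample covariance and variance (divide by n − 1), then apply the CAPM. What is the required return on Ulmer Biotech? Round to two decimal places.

10.62%

Mean R_i = (-4.4 − 13.8 + 19.3 + 9.9 + 10.3 − 0.5) / 6 = 3.4667%
Mean R_m = (-6.5 − 6.6 + 10.2 + 5.0 + 8.0 − 0.3) / 6 = 1.6333%
Σ(R_i − R̄_i)(R_m − R̄_m) = 414.6167  ⇒  Cov = 414.6167 / 5 = 82.9233
Σ(R_m − R̄_m)² = 262.9333  ⇒  Var(R_m) = 262.9333 / 5 = 52.5867
β = Cov / Var(R_m) = 82.9233 / 52.5867 = 1.5769
MRP = 7.06% − 0.89% = 6.17%
E(R) = R_f + β × MRP = 0.89% + 1.5769 × 6.17% = 10.62%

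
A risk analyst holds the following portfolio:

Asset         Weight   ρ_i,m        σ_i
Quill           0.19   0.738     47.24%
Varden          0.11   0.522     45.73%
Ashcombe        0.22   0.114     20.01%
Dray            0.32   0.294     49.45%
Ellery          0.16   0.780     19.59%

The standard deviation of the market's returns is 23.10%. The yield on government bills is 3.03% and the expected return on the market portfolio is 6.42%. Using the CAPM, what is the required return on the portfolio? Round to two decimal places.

β_Quill = 0.738 × 47.24% / 23.10% = 1.5092
β_Varden = 0.522 × 45.73% / 23.10% = 1.0334
β_Ashcombe = 0.114 × 20.01% / 23.10% = 0.0988
β_Dray = 0.294 × 49.45% / 23.10% = 0.6294
β_Ellery = 0.780 × 19.59% / 23.10% = 0.6615
β_P = Σ w_i β_i = 0.19×1.5092 + 0.11×1.0334 + 0.22×0.0988 + 0.32×0.6294 + 0.16×0.6615 = 0.7294
MRP = 6.42% − 3.03% = 3.39%
E(R_P) = R_f + β_P × MRP = 3.03% + 0.7294 × 3.39% = 5.50%

5.50%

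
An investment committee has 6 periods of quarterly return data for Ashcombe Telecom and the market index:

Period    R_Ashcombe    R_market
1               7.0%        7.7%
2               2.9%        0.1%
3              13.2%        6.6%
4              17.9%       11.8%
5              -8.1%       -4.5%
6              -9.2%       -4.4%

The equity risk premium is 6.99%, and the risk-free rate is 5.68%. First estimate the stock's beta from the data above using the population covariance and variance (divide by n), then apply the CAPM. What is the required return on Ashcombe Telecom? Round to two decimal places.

Mean R_i = (7.0 + 2.9 + 13.2 + 17.9 − 8.1 − 9.2) / 6 = 3.9500%
Mean R_m = (7.7 + 0.1 + 6.6 + 11.8 − 4.5 − 4.4) / 6 = 2.8833%
Σ(R_i − R̄_i)(R_m − R̄_m) = 361.1250  ⇒  Cov = 361.1250 / 6 = 60.1875
Σ(R_m − R̄_m)² = 231.8283  ⇒  Var(R_m) = 231.8283 / 6 = 38.6381
β = Cov / Var(R_m) = 60.1875 / 38.6381 = 1.5577
E(R) = R_f + β × MRP = 5.68% + 1.5577 × 6.99% = 16.57%

16.57%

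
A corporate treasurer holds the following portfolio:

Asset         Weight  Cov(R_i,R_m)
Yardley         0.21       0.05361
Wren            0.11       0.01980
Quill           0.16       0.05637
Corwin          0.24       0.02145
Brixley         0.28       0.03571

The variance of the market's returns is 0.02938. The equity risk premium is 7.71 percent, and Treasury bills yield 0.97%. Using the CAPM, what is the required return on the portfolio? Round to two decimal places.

10.84%

β_Yardley = 0.05361 / 0.02938 = 1.8247
β_Wren = 0.01980 / 0.02938 = 0.6739
β_Quill = 0.05637 / 0.02938 = 1.9187
β_Corwin = 0.02145 / 0.02938 = 0.7301
β_Brixley = 0.03571 / 0.02938 = 1.2155
β_P = Σ w_i β_i = 0.21×1.8247 + 0.11×0.6739 + 0.16×1.9187 + 0.24×0.7301 + 0.28×1.2155 = 1.2799
E(R_P) = R_f + β_P × MRP = 0.97% + 1.2799 × 7.71% = 10.84%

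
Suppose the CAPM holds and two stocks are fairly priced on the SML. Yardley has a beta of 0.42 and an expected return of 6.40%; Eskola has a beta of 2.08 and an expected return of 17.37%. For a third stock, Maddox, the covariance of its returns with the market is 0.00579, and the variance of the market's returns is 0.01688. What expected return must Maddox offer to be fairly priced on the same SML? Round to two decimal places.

5.89%

MRP = (17.37% − 6.40%) / (2.08 − 0.42) = 6.6084%
R_f = 6.40% − 0.42 × 6.6084% = 3.6245%
β_Maddox = Cov / Var(R_m) = 0.00579 / 0.01688 = 0.3430
E(R_Maddox) = R_f + β × MRP = 3.6245% + 0.3430 × 6.6084% = 5.89%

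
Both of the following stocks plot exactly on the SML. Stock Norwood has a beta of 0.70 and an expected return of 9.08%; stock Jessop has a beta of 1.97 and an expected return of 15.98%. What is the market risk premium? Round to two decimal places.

5.43%

Both satisfy E(R) = R_f + β·MRP, so the slope of the SML is
MRP = (15.98% − 9.08%) / (1.97 − 0.70) = 6.90% / 1.27 = 5.4331%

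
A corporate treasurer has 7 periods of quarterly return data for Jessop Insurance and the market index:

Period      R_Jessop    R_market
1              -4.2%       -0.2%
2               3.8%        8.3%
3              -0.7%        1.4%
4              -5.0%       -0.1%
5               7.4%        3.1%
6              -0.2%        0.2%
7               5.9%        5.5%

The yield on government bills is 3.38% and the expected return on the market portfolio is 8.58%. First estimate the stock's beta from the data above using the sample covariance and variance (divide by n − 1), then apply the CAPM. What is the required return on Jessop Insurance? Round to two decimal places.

Mean R_i = (-4.2 + 3.8 − 0.7 − 5.0 + 7.4 − 0.2 + 5.9) / 7 = 1.0000%
Mean R_m = (-0.2 + 8.3 + 1.4 − 0.1 + 3.1 + 0.2 + 5.5) / 7 = 2.6000%
Σ(R_i − R̄_i)(R_m − R̄_m) = 69.0500  ⇒  Cov = 69.0500 / 6 = 11.5083
Σ(R_m − R̄_m)² = 63.4800  ⇒  Var(R_m) = 63.4800 / 6 = 10.5800
β = Cov / Var(R_m) = 11.5083 / 10.5800 = 1.0877
MRP = 8.58% − 3.38% = 5.20%
E(R) = R_f + β × MRP = 3.38% + 1.0877 × 5.20% = 9.04%

9.04%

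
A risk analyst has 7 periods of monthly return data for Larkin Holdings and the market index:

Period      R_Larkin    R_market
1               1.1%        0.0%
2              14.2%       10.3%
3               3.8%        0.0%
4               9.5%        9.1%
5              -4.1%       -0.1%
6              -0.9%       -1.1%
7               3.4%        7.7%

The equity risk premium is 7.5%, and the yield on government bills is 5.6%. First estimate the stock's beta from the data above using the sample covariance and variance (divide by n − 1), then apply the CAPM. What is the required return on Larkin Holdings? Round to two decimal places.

Mean R_i = (1.1 + 14.2 + 3.8 + 9.5 − 4.1 − 0.9 + 3.4) / 7 = 3.8571%
Mean R_m = (0.0 + 10.3 + 0.0 + 9.1 − 0.1 − 1.1 + 7.7) / 7 = 3.7000%
Σ(R_i − R̄_i)(R_m − R̄_m) = 160.3900  ⇒  Cov = 160.3900 / 6 = 26.7317
Σ(R_m − R̄_m)² = 153.5800  ⇒  Var(R_m) = 153.5800 / 6 = 25.5967
β = Cov / Var(R_m) = 26.7317 / 25.5967 = 1.0443
E(R) = R_f + β × MRP = 5.6% + 1.0443 × 7.5% = 13.43%

13.43%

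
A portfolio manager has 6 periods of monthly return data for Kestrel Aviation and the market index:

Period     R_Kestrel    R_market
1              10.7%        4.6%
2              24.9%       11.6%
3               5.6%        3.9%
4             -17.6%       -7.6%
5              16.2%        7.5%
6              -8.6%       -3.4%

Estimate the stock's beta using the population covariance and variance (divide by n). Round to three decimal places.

Mean R_i = (10.7 + 24.9 + 5.6 − 17.6 + 16.2 − 8.6) / 6 = 5.2000%
Mean R_m = (4.6 + 11.6 + 3.9 − 7.6 + 7.5 − 3.4) / 6 = 2.7667%
Σ(R_i − R̄_i)(R_m − R̄_m) = 558.0800  ⇒  Cov = 558.0800 / 6 = 93.0133
Σ(R_m − R̄_m)² = 250.5733  ⇒  Var(R_m) = 250.5733 / 6 = 41.7622
β = Cov / Var(R_m) = 93.0133 / 41.7622 = 2.2272

2.227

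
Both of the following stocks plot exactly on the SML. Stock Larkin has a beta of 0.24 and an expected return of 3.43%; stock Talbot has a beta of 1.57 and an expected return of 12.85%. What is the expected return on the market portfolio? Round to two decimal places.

8.81%

Both satisfy E(R) = R_f + β·MRP, so the slope of the SML is
MRP = (12.85% − 3.43%) / (1.57 − 0.24) = 9.42% / 1.33 = 7.0827%
R_f = E(R_Larkin) − β_Larkin·MRP = 3.43% − 0.24 × 7.0827% = 1.7302%
E(R_m) = R_f + MRP = 1.7302% + 7.0827% = 8.81%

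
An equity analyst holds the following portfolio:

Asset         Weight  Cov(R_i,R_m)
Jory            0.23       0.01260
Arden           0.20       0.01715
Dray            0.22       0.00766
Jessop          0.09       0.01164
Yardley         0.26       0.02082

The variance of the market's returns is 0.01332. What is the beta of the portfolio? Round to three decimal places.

β_Jory = 0.01260 / 0.01332 = 0.9459
β_Arden = 0.01715 / 0.01332 = 1.2875
β_Dray = 0.00766 / 0.01332 = 0.5751
β_Jessop = 0.01164 / 0.01332 = 0.8739
β_Yardley = 0.02082 / 0.01332 = 1.5631
β_P = Σ w_i β_i = 0.23×0.9459 + 0.20×1.2875 + 0.22×0.5751 + 0.09×0.8739 + 0.26×1.5631 = 1.0866

1.087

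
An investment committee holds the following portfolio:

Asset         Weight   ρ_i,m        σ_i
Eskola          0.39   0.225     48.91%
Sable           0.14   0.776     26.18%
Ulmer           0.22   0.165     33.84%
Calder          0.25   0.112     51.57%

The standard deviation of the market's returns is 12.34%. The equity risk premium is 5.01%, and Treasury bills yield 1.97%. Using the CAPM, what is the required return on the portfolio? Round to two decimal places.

β_Eskola = 0.225 × 48.91% / 12.34% = 0.8918
β_Sable = 0.776 × 26.18% / 12.34% = 1.6463
β_Ulmer = 0.165 × 33.84% / 12.34% = 0.4525
β_Calder = 0.112 × 51.57% / 12.34% = 0.4681
β_P = Σ w_i β_i = 0.39×0.8918 + 0.14×1.6463 + 0.22×0.4525 + 0.25×0.4681 = 0.7949
E(R_P) = R_f + β_P × MRP = 1.97% + 0.7949 × 5.01% = 5.95%

5.95%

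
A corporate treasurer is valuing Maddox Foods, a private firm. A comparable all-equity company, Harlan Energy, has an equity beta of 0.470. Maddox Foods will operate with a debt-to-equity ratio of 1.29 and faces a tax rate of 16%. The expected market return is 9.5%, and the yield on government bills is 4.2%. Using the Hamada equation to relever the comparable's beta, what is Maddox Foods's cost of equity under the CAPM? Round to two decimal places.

9.39%

β_L = β_U × [1 + (1 − t)(D/E)] = 0.470 × [1 + (1 − 0.16) × 1.29]
    = 0.470 × [1 + 0.84 × 1.29] = 0.470 × 2.0836 = 0.9793
MRP = 9.5% − 4.2% = 5.30%
E(R) = R_f + β_L × MRP = 4.2% + 0.9793 × 5.3% = 9.39%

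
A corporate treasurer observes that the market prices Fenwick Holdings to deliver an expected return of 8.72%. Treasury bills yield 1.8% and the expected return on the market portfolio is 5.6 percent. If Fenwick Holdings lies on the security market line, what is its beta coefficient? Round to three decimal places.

1.821

MRP = 5.6% − 1.8% = 3.80%
β = (E(R) − R_f) / MRP = (8.72% − 1.8%) / 3.8% = 6.92% / 3.8% = 1.821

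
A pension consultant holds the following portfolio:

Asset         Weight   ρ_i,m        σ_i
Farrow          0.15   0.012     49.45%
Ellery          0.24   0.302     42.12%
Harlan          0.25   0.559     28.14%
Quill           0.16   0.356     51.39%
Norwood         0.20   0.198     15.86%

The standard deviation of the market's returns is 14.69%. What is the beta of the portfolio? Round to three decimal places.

β_Farrow = 0.012 × 49.45% / 14.69% = 0.0404
β_Ellery = 0.302 × 42.12% / 14.69% = 0.8659
β_Harlan = 0.559 × 28.14% / 14.69% = 1.0708
β_Quill = 0.356 × 51.39% / 14.69% = 1.2454
β_Norwood = 0.198 × 15.86% / 14.69% = 0.2138
β_P = Σ w_i β_i = 0.15×0.0404 + 0.24×0.8659 + 0.25×1.0708 + 0.16×1.2454 + 0.20×0.2138 = 0.7236

0.724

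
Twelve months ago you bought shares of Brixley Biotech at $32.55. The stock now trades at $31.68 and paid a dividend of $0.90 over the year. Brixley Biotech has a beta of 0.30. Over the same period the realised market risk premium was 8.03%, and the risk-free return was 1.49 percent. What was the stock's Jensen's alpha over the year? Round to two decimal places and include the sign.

-3.81%

Realised HPR = (P1 + D1 − P0) / P0 = (31.68 + 0.90 − 32.55) / 32.55 = 0.03 / 32.55 = 0.0922%
CAPM required = R_f + β·MRP = 1.49% + 0.30 × 8.03% = 3.8990%
α = realised − required = 0.0922% − 3.8990% = -3.81%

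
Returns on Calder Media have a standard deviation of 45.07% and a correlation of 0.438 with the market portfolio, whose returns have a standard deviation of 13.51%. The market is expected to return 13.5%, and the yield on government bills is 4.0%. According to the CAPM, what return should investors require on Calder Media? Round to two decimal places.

β = ρ × σ_i / σ_m = 0.438 × 45.07% / 13.51% = 1.4612
MRP = 13.5% − 4.0% = 9.50%
E(R) = 4.0% + 1.4612 × 9.5% = 17.88%

17.88%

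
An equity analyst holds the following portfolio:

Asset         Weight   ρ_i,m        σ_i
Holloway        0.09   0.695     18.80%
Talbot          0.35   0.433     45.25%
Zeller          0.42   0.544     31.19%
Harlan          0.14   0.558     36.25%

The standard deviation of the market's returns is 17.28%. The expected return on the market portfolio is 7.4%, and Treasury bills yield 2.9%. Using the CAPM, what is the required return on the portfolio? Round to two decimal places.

7.59%

β_Holloway = 0.695 × 18.80% / 17.28% = 0.7561
β_Talbot = 0.433 × 45.25% / 17.28% = 1.1339
β_Zeller = 0.544 × 31.19% / 17.28% = 0.9819
β_Harlan = 0.558 × 36.25% / 17.28% = 1.1706
β_P = Σ w_i β_i = 0.09×0.7561 + 0.35×1.1339 + 0.42×0.9819 + 0.14×1.1706 = 1.0412
MRP = 7.4% − 2.9% = 4.50%
E(R_P) = R_f + β_P × MRP = 2.9% + 1.0412 × 4.5% = 7.59%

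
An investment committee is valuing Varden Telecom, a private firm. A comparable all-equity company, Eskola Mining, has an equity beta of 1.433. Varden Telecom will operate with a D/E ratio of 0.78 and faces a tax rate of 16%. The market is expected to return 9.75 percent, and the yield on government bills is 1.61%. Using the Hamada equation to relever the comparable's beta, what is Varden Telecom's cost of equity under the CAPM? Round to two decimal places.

β_L = β_U × [1 + (1 − t)(D/E)] = 1.433 × [1 + (1 − 0.16) × 0.78]
    = 1.433 × [1 + 0.84 × 0.78] = 1.433 × 1.6552 = 2.3719
MRP = 9.75% − 1.61% = 8.14%
E(R) = R_f + β_L × MRP = 1.61% + 2.3719 × 8.14% = 20.92%

20.92%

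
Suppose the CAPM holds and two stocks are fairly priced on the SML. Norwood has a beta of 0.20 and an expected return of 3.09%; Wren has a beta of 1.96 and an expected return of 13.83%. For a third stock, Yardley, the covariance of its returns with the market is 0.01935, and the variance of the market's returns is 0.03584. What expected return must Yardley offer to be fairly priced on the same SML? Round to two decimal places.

MRP = (13.83% − 3.09%) / (1.96 − 0.20) = 6.1023%
R_f = 3.09% − 0.20 × 6.1023% = 1.8695%
β_Yardley = Cov / Var(R_m) = 0.01935 / 0.03584 = 0.5399
E(R_Yardley) = R_f + β × MRP = 1.8695% + 0.5399 × 6.1023% = 5.16%

5.16%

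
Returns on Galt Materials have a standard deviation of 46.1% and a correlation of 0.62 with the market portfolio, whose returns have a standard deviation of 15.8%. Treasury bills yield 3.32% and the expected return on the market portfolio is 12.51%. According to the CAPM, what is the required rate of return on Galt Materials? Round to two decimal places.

β = ρ × σ_i / σ_m = 0.62 × 46.1% / 15.8% = 1.8090
MRP = 12.51% − 3.32% = 9.19%
E(R) = 3.32% + 1.8090 × 9.19% = 19.94%

19.94%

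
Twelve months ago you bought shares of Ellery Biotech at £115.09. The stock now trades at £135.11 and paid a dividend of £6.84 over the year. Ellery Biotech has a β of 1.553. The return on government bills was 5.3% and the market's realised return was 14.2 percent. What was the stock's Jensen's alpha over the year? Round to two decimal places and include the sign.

+4.22%

Realised HPR = (P1 + D1 − P0) / P0 = (135.11 + 6.84 − 115.09) / 115.09 = 26.86 / 115.09 = 23.3383%
MRP = 14.2% − 5.3% = 8.90%
CAPM required = R_f + β·MRP = 5.3% + 1.553 × 8.9% = 19.1217%
α = realised − required = 23.3383% − 19.1217% = +4.22%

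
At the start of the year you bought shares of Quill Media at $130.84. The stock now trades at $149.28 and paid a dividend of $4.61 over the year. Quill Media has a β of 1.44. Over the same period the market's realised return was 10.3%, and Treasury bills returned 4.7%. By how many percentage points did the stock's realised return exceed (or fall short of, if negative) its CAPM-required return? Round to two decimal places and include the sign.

Realised HPR = (P1 + D1 − P0) / P0 = (149.28 + 4.61 − 130.84) / 130.84 = 23.05 / 130.84 = 17.6169%
MRP = 10.3% − 4.7% = 5.60%
CAPM required = R_f + β·MRP = 4.7% + 1.44 × 5.6% = 12.7640%
α = realised − required = 17.6169% − 12.7640% = +4.85%

+4.85%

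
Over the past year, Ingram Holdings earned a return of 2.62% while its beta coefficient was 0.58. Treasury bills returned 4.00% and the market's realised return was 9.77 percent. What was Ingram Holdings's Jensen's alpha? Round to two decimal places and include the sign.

-4.73%

Market excess return = 9.77% − 4.00% = 5.77%
CAPM benchmark = R_f + β(R_m − R_f) = 4.00% + 0.58 × 5.77% = 7.3466%
α = actual − benchmark = 2.62% − 7.3466% = -4.73%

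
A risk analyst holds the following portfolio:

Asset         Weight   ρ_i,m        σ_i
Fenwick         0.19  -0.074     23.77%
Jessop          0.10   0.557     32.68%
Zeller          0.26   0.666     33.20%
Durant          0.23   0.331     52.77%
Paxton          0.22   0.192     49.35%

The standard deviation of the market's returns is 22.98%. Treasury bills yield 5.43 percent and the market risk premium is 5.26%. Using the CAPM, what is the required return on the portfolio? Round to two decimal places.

8.48%

β_Fenwick = -0.074 × 23.77% / 22.98% = -0.0765
β_Jessop = 0.557 × 32.68% / 22.98% = 0.7921
β_Zeller = 0.666 × 33.20% / 22.98% = 0.9622
β_Durant = 0.331 × 52.77% / 22.98% = 0.7601
β_Paxton = 0.192 × 49.35% / 22.98% = 0.4123
β_P = Σ w_i β_i = 0.19×-0.0765 + 0.10×0.7921 + 0.26×0.9622 + 0.23×0.7601 + 0.22×0.4123 = 0.5804
E(R_P) = R_f + β_P × MRP = 5.43% + 0.5804 × 5.26% = 8.48%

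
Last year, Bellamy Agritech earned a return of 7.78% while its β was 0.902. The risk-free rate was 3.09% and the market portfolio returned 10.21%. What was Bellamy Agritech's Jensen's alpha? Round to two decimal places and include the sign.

Market excess return = 10.21% − 3.09% = 7.12%
CAPM benchmark = R_f + β(R_m − R_f) = 3.09% + 0.902 × 7.12% = 9.51224%
α = actual − benchmark = 7.78% − 9.51224% = -1.73%

-1.73%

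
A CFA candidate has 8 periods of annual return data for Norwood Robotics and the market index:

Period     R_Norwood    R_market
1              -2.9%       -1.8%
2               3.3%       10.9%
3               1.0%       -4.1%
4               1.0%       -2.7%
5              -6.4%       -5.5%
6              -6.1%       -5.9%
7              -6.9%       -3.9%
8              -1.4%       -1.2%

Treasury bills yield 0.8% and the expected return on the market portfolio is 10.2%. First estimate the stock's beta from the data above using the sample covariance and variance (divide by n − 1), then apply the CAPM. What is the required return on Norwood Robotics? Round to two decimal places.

5.51%

Mean R_i = (-2.9 + 3.3 + 1.0 + 1.0 − 6.4 − 6.1 − 6.9 − 1.4) / 8 = -2.3000%
Mean R_m = (-1.8 + 10.9 − 4.1 − 2.7 − 5.5 − 5.9 − 3.9 − 1.2) / 8 = -1.7750%
Σ(R_i − R̄_i)(R_m − R̄_m) = 101.5100  ⇒  Cov = 101.5100 / 7 = 14.5014
Σ(R_m − R̄_m)² = 202.6550  ⇒  Var(R_m) = 202.6550 / 7 = 28.9507
β = Cov / Var(R_m) = 14.5014 / 28.9507 = 0.5009
MRP = 10.2% − 0.8% = 9.40%
E(R) = R_f + β × MRP = 0.8% + 0.5009 × 9.4% = 5.51%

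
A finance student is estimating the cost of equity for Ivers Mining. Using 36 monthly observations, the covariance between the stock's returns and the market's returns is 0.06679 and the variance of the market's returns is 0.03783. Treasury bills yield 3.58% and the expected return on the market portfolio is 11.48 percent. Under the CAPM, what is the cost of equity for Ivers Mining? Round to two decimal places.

17.53%

β = Cov(R_i, R_m) / Var(R_m) = 0.06679 / 0.03783 = 1.7655
MRP = 11.48% − 3.58% = 7.90%
E(R) = R_f + β × MRP = 3.58% + 1.7655 × 7.90% = 17.53%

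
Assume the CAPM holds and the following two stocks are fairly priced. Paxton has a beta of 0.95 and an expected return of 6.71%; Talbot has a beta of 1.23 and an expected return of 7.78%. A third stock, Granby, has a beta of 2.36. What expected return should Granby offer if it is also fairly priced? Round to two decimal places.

12.10%

MRP (SML slope) = (7.78% − 6.71%) / (1.23 − 0.95) = 1.07% / 0.28 = 3.8214%
R_f (intercept) = 6.71% − 0.95 × 3.8214% = 3.0797%
E(R_Granby) = R_f + β × MRP = 3.0797% + 2.36 × 3.8214% = 12.10%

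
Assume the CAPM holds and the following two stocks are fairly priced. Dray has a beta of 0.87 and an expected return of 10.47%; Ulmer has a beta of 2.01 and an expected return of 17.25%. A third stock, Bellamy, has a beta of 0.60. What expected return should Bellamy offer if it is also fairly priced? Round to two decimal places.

8.86%

MRP (SML slope) = (17.25% − 10.47%) / (2.01 − 0.87) = 6.78% / 1.14 = 5.9474%
R_f (intercept) = 10.47% − 0.87 × 5.9474% = 5.2958%
E(R_Bellamy) = R_f + β × MRP = 5.2958% + 0.60 × 5.9474% = 8.86%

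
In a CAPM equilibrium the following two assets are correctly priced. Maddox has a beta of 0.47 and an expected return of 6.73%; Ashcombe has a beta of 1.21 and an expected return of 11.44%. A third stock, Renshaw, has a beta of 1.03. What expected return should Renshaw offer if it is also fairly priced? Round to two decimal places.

MRP (SML slope) = (11.44% − 6.73%) / (1.21 − 0.47) = 4.71% / 0.74 = 6.3649%
R_f (intercept) = 6.73% − 0.47 × 6.3649% = 3.7385%
E(R_Renshaw) = R_f + β × MRP = 3.7385% + 1.03 × 6.3649% = 10.29%

10.29%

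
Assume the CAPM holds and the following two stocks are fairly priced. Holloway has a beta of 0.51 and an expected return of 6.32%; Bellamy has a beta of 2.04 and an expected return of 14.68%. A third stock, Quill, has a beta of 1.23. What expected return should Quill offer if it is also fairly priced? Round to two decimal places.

MRP (SML slope) = (14.68% − 6.32%) / (2.04 − 0.51) = 8.36% / 1.53 = 5.4641%
R_f (intercept) = 6.32% − 0.51 × 5.4641% = 3.5333%
E(R_Quill) = R_f + β × MRP = 3.5333% + 1.23 × 5.4641% = 10.25%

10.25%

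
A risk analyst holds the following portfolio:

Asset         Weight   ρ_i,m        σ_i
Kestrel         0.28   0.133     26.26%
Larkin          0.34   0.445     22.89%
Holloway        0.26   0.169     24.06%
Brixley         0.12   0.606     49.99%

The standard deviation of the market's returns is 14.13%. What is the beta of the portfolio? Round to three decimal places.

β_Kestrel = 0.133 × 26.26% / 14.13% = 0.2472
β_Larkin = 0.445 × 22.89% / 14.13% = 0.7209
β_Holloway = 0.169 × 24.06% / 14.13% = 0.2878
β_Brixley = 0.606 × 49.99% / 14.13% = 2.1439
β_P = Σ w_i β_i = 0.28×0.2472 + 0.34×0.7209 + 0.26×0.2878 + 0.12×2.1439 = 0.6464

0.646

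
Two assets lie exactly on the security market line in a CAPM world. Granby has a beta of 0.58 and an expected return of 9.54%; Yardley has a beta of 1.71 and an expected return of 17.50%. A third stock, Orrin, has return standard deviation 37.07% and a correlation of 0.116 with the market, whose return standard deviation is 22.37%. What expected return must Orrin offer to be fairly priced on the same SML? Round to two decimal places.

MRP = (17.50% − 9.54%) / (1.71 − 0.58) = 7.0442%
R_f = 9.54% − 0.58 × 7.0442% = 5.4544%
β_Orrin = ρ·σ_i/σ_m = 0.116 × 37.07 / 22.37 = 0.1922
E(R_Orrin) = R_f + β × MRP = 5.4544% + 0.1922 × 7.0442% = 6.81%

6.81%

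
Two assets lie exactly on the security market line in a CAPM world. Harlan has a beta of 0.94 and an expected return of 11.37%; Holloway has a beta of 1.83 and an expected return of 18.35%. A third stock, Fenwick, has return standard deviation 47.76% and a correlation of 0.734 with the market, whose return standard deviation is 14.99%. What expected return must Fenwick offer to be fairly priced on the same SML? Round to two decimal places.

MRP = (18.35% − 11.37%) / (1.83 − 0.94) = 7.8427%
R_f = 11.37% − 0.94 × 7.8427% = 3.9979%
β_Fenwick = ρ·σ_i/σ_m = 0.734 × 47.76 / 14.99 = 2.3386
E(R_Fenwick) = R_f + β × MRP = 3.9979% + 2.3386 × 7.8427% = 22.34%

22.34%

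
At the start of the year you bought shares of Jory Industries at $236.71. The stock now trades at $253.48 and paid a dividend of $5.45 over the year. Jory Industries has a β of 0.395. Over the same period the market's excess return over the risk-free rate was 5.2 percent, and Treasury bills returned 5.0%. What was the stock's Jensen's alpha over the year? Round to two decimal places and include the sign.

Realised HPR = (P1 + D1 − P0) / P0 = (253.48 + 5.45 − 236.71) / 236.71 = 22.22 / 236.71 = 9.3870%
CAPM required = R_f + β·MRP = 5.0% + 0.395 × 5.2% = 7.0540%
α = realised − required = 9.3870% − 7.0540% = +2.33%

+2.33%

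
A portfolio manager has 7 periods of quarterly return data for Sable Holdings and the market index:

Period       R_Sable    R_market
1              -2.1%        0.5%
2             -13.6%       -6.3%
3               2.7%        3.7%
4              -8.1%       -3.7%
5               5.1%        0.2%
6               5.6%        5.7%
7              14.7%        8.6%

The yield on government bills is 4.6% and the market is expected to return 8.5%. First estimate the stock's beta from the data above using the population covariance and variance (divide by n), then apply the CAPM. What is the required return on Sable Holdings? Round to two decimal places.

11.27%

Mean R_i = (-2.1 − 13.6 + 2.7 − 8.1 + 5.1 + 5.6 + 14.7) / 7 = 0.6143%
Mean R_m = (0.5 − 6.3 + 3.7 − 3.7 + 0.2 + 5.7 + 8.6) / 7 = 1.2429%
Σ(R_i − R̄_i)(R_m − R̄_m) = 278.6057  ⇒  Cov = 278.6057 / 7 = 39.8008
Σ(R_m − R̄_m)² = 162.9971  ⇒  Var(R_m) = 162.9971 / 7 = 23.2853
β = Cov / Var(R_m) = 39.8008 / 23.2853 = 1.7093
MRP = 8.5% − 4.6% = 3.90%
E(R) = R_f + β × MRP = 4.6% + 1.7093 × 3.9% = 11.27%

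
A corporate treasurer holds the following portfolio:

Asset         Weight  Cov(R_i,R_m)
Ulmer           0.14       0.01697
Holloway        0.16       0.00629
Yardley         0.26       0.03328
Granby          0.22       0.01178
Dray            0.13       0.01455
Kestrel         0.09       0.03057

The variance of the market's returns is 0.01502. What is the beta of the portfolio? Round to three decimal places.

1.283

β_Ulmer = 0.01697 / 0.01502 = 1.1298
β_Holloway = 0.00629 / 0.01502 = 0.4188
β_Yardley = 0.03328 / 0.01502 = 2.2157
β_Granby = 0.01178 / 0.01502 = 0.7843
β_Dray = 0.01455 / 0.01502 = 0.9687
β_Kestrel = 0.03057 / 0.01502 = 2.0353
β_P = Σ w_i β_i = 0.14×1.1298 + 0.16×0.4188 + 0.26×2.2157 + 0.22×0.7843 + 0.13×0.9687 + 0.09×2.0353 = 1.2829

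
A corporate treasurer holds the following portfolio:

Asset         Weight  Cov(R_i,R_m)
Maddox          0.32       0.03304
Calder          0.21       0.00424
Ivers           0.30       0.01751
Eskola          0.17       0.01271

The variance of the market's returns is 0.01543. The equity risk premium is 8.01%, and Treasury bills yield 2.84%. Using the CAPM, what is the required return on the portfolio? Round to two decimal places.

β_Maddox = 0.03304 / 0.01543 = 2.1413
β_Calder = 0.00424 / 0.01543 = 0.2748
β_Ivers = 0.01751 / 0.01543 = 1.1348
β_Eskola = 0.01271 / 0.01543 = 0.8237
β_P = Σ w_i β_i = 0.32×2.1413 + 0.21×0.2748 + 0.30×1.1348 + 0.17×0.8237 = 1.2234
E(R_P) = R_f + β_P × MRP = 2.84% + 1.2234 × 8.01% = 12.64%

12.64%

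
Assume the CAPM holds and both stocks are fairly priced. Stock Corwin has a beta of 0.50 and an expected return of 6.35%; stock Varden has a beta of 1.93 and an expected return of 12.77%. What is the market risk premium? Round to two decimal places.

4.49%

Both satisfy E(R) = R_f + β·MRP, so the slope of the SML is
MRP = (12.77% − 6.35%) / (1.93 − 0.50) = 6.42% / 1.43 = 4.4895%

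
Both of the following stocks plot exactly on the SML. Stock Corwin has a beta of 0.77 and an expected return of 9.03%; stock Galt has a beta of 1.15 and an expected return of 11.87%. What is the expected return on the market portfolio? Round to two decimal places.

Both satisfy E(R) = R_f + β·MRP, so the slope of the SML is
MRP = (11.87% − 9.03%) / (1.15 − 0.77) = 2.84% / 0.38 = 7.4737%
R_f = E(R_Corwin) − β_Corwin·MRP = 9.03% − 0.77 × 7.4737% = 3.2753%
E(R_m) = R_f + MRP = 3.2753% + 7.4737% = 10.75%

10.75%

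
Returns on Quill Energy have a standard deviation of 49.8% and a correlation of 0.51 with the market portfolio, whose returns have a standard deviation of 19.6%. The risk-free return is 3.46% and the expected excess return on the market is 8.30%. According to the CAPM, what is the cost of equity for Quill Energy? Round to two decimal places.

β = ρ × σ_i / σ_m = 0.51 × 49.8% / 19.6% = 1.2958
E(R) = 3.46% + 1.2958 × 8.30% = 14.22%

14.22%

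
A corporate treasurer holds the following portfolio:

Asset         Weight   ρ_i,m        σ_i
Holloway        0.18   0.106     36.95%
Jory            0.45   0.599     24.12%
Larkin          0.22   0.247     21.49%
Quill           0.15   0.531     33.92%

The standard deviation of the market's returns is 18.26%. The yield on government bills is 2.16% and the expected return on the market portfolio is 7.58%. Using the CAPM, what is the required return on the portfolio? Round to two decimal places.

5.45%

β_Holloway = 0.106 × 36.95% / 18.26% = 0.2145
β_Jory = 0.599 × 24.12% / 18.26% = 0.7912
β_Larkin = 0.247 × 21.49% / 18.26% = 0.2907
β_Quill = 0.531 × 33.92% / 18.26% = 0.9864
β_P = Σ w_i β_i = 0.18×0.2145 + 0.45×0.7912 + 0.22×0.2907 + 0.15×0.9864 = 0.6066
MRP = 7.58% − 2.16% = 5.42%
E(R_P) = R_f + β_P × MRP = 2.16% + 0.6066 × 5.42% = 5.45%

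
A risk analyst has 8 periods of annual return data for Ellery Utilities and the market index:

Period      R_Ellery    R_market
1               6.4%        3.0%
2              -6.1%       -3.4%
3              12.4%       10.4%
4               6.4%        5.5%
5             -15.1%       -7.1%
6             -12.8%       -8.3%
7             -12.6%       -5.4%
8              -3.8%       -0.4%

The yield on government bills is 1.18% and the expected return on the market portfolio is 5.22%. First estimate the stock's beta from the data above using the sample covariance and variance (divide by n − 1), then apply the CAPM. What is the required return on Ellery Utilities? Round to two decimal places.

Mean R_i = (6.4 − 6.1 + 12.4 + 6.4 − 15.1 − 12.8 − 12.6 − 3.8) / 8 = -3.1500%
Mean R_m = (3.0 − 3.4 + 10.4 + 5.5 − 7.1 − 8.3 − 5.4 − 0.4) / 8 = -0.7125%
Σ(R_i − R̄_i)(R_m − R̄_m) = 469.1550  ⇒  Cov = 469.1550 / 7 = 67.0221
Σ(R_m − R̄_m)² = 303.5288  ⇒  Var(R_m) = 303.5288 / 7 = 43.3613
β = Cov / Var(R_m) = 67.0221 / 43.3613 = 1.5457
MRP = 5.22% − 1.18% = 4.04%
E(R) = R_f + β × MRP = 1.18% + 1.5457 × 4.04% = 7.42%

7.42%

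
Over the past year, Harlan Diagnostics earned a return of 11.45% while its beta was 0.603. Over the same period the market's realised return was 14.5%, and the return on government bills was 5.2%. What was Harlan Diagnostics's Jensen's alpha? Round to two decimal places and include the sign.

Market excess return = 14.5% − 5.2% = 9.30%
CAPM benchmark = R_f + β(R_m − R_f) = 5.2% + 0.603 × 9.3% = 10.8079%
α = actual − benchmark = 11.45% − 10.8079% = +0.64%

+0.64%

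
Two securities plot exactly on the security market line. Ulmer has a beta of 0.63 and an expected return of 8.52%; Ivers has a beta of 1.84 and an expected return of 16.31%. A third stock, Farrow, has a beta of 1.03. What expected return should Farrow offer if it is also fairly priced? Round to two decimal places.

11.10%

MRP (SML slope) = (16.31% − 8.52%) / (1.84 − 0.63) = 7.79% / 1.21 = 6.4380%
R_f (intercept) = 8.52% − 0.63 × 6.4380% = 4.4641%
E(R_Farrow) = R_f + β × MRP = 4.4641% + 1.03 × 6.4380% = 11.10%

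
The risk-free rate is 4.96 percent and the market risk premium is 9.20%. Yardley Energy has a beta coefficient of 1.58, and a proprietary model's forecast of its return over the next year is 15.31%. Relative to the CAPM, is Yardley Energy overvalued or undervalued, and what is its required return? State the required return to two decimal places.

Overvalued; required return 19.50%

Required return = R_f + β·MRP = 4.96% + 1.58 × 9.20% = 19.50%
Forecast 15.31% < required 19.50% → the stock plots below the SML → overvalued.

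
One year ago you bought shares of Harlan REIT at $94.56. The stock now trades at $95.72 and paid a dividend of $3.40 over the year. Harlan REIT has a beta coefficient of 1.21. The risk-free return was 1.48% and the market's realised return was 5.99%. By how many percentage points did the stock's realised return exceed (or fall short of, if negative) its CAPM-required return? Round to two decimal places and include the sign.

-2.11%

Realised HPR = (P1 + D1 − P0) / P0 = (95.72 + 3.40 − 94.56) / 94.56 = 4.56 / 94.56 = 4.8223%
MRP = 5.99% − 1.48% = 4.51%
CAPM required = R_f + β·MRP = 1.48% + 1.21 × 4.51% = 6.9371%
α = realised − required = 4.8223% − 6.9371% = -2.11%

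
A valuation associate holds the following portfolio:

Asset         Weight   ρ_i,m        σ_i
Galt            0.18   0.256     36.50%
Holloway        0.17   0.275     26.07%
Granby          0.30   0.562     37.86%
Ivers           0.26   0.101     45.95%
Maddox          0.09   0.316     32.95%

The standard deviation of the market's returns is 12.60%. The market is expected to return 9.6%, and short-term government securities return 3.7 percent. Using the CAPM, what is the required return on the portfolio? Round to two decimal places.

9.05%

β_Galt = 0.256 × 36.50% / 12.60% = 0.7416
β_Holloway = 0.275 × 26.07% / 12.60% = 0.5690
β_Granby = 0.562 × 37.86% / 12.60% = 1.6887
β_Ivers = 0.101 × 45.95% / 12.60% = 0.3683
β_Maddox = 0.316 × 32.95% / 12.60% = 0.8264
β_P = Σ w_i β_i = 0.18×0.7416 + 0.17×0.5690 + 0.30×1.6887 + 0.26×0.3683 + 0.09×0.8264 = 0.9070
MRP = 9.6% − 3.7% = 5.90%
E(R_P) = R_f + β_P × MRP = 3.7% + 0.9070 × 5.9% = 9.05%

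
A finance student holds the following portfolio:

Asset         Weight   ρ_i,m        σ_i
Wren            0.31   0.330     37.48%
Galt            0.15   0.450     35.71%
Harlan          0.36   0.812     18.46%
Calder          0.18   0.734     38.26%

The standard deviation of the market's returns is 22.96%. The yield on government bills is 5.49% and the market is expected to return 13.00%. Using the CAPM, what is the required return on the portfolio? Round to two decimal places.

β_Wren = 0.330 × 37.48% / 22.96% = 0.5387
β_Galt = 0.450 × 35.71% / 22.96% = 0.6999
β_Harlan = 0.812 × 18.46% / 22.96% = 0.6529
β_Calder = 0.734 × 38.26% / 22.96% = 1.2231
β_P = Σ w_i β_i = 0.31×0.5387 + 0.15×0.6999 + 0.36×0.6529 + 0.18×1.2231 = 0.7272
MRP = 13.00% − 5.49% = 7.51%
E(R_P) = R_f + β_P × MRP = 5.49% + 0.7272 × 7.51% = 10.95%

10.95%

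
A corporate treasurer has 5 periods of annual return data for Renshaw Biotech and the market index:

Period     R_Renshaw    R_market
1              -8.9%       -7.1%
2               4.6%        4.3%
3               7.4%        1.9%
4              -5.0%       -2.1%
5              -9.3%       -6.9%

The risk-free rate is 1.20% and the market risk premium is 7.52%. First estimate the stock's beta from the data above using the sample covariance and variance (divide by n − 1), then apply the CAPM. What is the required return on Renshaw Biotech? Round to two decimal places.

Mean R_i = (-8.9 + 4.6 + 7.4 − 5.0 − 9.3) / 5 = -2.2400%
Mean R_m = (-7.1 + 4.3 + 1.9 − 2.1 − 6.9) / 5 = -1.9800%
Σ(R_i − R̄_i)(R_m − R̄_m) = 149.5240  ⇒  Cov = 149.5240 / 4 = 37.3810
Σ(R_m − R̄_m)² = 104.9280  ⇒  Var(R_m) = 104.9280 / 4 = 26.2320
β = Cov / Var(R_m) = 37.3810 / 26.2320 = 1.4250
E(R) = R_f + β × MRP = 1.20% + 1.4250 × 7.52% = 11.92%

11.92%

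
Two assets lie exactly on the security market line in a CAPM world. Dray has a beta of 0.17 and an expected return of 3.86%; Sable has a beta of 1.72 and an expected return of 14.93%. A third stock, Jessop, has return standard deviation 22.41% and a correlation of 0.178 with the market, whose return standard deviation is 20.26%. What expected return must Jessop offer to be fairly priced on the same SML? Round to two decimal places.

4.05%

MRP = (14.93% − 3.86%) / (1.72 − 0.17) = 7.1419%
R_f = 3.86% − 0.17 × 7.1419% = 2.6459%
β_Jessop = ρ·σ_i/σ_m = 0.178 × 22.41 / 20.26 = 0.1969
E(R_Jessop) = R_f + β × MRP = 2.6459% + 0.1969 × 7.1419% = 4.05%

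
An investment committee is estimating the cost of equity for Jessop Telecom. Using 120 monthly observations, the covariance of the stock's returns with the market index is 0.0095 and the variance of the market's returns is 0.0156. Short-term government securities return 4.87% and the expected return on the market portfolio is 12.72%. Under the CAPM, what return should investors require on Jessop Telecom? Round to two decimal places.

β = Cov(R_i, R_m) / Var(R_m) = 0.0095 / 0.0156 = 0.6090
MRP = 12.72% − 4.87% = 7.85%
E(R) = R_f + β × MRP = 4.87% + 0.6090 × 7.85% = 9.65%

9.65%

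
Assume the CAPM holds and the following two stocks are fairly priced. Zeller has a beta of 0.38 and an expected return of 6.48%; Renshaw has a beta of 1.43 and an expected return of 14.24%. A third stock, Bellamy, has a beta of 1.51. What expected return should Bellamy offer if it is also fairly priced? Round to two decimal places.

MRP (SML slope) = (14.24% − 6.48%) / (1.43 − 0.38) = 7.76% / 1.05 = 7.3905%
R_f (intercept) = 6.48% − 0.38 × 7.3905% = 3.6716%
E(R_Bellamy) = R_f + β × MRP = 3.6716% + 1.51 × 7.3905% = 14.83%

14.83%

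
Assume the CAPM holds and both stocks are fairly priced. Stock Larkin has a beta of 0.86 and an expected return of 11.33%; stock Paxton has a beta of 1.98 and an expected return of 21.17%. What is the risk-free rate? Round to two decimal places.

Both satisfy E(R) = R_f + β·MRP, so the slope of the SML is
MRP = (21.17% − 11.33%) / (1.98 − 0.86) = 9.84% / 1.12 = 8.7857%
R_f = E(R_Larkin) − β_Larkin·MRP = 11.33% − 0.86 × 8.7857% = 3.7743%

3.77%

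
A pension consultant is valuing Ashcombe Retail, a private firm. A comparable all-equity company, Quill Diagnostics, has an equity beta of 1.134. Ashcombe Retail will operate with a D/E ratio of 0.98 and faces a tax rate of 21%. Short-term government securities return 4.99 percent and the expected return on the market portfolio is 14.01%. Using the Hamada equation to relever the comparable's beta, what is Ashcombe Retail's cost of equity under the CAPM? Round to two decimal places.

23.14%

β_L = β_U × [1 + (1 − t)(D/E)] = 1.134 × [1 + (1 − 0.21) × 0.98]
    = 1.134 × [1 + 0.79 × 0.98] = 1.134 × 1.7742 = 2.0119
MRP = 14.01% − 4.99% = 9.02%
E(R) = R_f + β_L × MRP = 4.99% + 2.0119 × 9.02% = 23.14%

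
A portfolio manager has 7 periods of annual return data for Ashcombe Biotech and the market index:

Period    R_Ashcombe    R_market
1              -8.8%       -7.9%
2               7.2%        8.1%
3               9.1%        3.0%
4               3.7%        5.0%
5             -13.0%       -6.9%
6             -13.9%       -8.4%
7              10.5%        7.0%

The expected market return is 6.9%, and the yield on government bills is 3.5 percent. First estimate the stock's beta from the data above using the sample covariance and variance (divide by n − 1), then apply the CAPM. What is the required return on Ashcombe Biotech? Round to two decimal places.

8.18%

Mean R_i = (-8.8 + 7.2 + 9.1 + 3.7 − 13.0 − 13.9 + 10.5) / 7 = -0.7429%
Mean R_m = (-7.9 + 8.1 + 3.0 + 5.0 − 6.9 − 8.4 + 7.0) / 7 = -0.0143%
Σ(R_i − R̄_i)(R_m − R̄_m) = 453.5257  ⇒  Cov = 453.5257 / 6 = 75.5876
Σ(R_m − R̄_m)² = 329.1886  ⇒  Var(R_m) = 329.1886 / 6 = 54.8648
β = Cov / Var(R_m) = 75.5876 / 54.8648 = 1.3777
MRP = 6.9% − 3.5% = 3.40%
E(R) = R_f + β × MRP = 3.5% + 1.3777 × 3.4% = 8.18%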